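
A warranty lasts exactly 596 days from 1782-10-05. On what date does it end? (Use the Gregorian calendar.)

May 23, 1784

+365 (one year) → Oct 5, 1783 (231 left).
Oct has 31 days: +27 → Nov 1, 1783 (204 left).
Nov has 30 days: +30 → Dec 1, 1783 (174 left).
Dec has 31 days: +31 → Jan 1, 1784 (143 left).
Jan has 31 days: +31 → Feb 1, 1784 (112 left).
Feb has 29 days: +29 → Mar 1, 1784 (83 left).
Mar has 31 days: +31 → Apr 1, 1784 (52 left).
Apr has 30 days: +30 → May 1, 1784 (22 left).
+22 → May 23, 1784.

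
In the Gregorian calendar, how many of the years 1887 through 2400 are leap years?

125

Multiples of 4 in [1887,2400]: 129.
Of those, multiples of 100: 6 (not leap unless ÷400).
Multiples of 400: 2.
Leap years = 129 − 6 + 2 = 125.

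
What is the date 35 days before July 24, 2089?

June 19, 2089

−24 → Jun 30, 2089 (end of Jun, 30 days; 11 left).
−11 → Jun 19, 2089.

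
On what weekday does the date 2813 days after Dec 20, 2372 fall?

First find the weekday of Dec 20, 2372. Doomsday rule: the anchor day for the 2300s is Wednesday. For year 72: 72÷12 = 6 r 0, and 0÷4 = 0, so 6+0+0 = 6.
Wednesday + 6 ≡ Tuesday — that's 2372's doomsday.
In December the doomsday date is Dec 12.
Dec 20 is 8 days after Dec 12; 8 mod 7 = 1, so Tuesday + 1 = Wednesday.
2813 mod 7 = 6, so 2813 days after a Wednesday is Wednesday + 6 = Tuesday.

Tuesday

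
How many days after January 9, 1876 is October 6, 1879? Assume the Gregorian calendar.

Jan 9, 1876 → Jan 9, 1877: 366 days (Feb 29, 1876 is in that span).
Jan 9, 1877 → Jan 9, 1878: 365 days.
Jan 9, 1878 → Jan 9, 1879: 365 days.
Jan 9, 1879 → Feb 9, 1879: 31 days (January has 31).
Feb 9, 1879 → Mar 9, 1879: 28 days (February has 28).
Mar 9, 1879 → Apr 9, 1879: 31 days (March has 31).
Apr 9, 1879 → May 9, 1879: 30 days (April has 30).
May 9, 1879 → Jun 9, 1879: 31 days (May has 31).
Jun 9, 1879 → Jul 9, 1879: 30 days (June has 30).
Jul 9, 1879 → Aug 9, 1879: 31 days (July has 31).
Aug 9, 1879 → Sep 9, 1879: 31 days (August has 31).
Sep 9, 1879 → Oct 6, 1879: 27 days.
Total: 1366 days.

1366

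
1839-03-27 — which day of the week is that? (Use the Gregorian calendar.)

Wednesday

Doomsday rule: the anchor day for the 1800s is Friday. For year 39: 39÷12 = 3 r 3, and 3÷4 = 0, so 3+3+0 = 6.
Friday + 6 ≡ Thursday — that's 1839's doomsday.
In March the doomsday date is Mar 14.
Mar 27 is 13 days after Mar 14; 13 mod 7 = 6, so Thursday + 6 = Wednesday.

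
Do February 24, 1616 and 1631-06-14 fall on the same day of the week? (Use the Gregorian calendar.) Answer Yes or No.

No

From Feb 24, 1616 to Jun 14, 1631 is 5589 days.
5589 mod 7 = 3, so they are different weekdays.
(Feb 24, 1616 is a Wednesday; Jun 14, 1631 is a Saturday.)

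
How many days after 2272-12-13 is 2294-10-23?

7984

Dec 13, 2272 → Dec 13, 2273: 365 days.
Dec 13, 2273 → Dec 13, 2274: 365 days.
Dec 13, 2274 → Dec 13, 2275: 365 days.
Dec 13, 2275 → Dec 13, 2276: 366 days (Feb 29, 2276 is in that span).
Dec 13, 2276 → Dec 13, 2277: 365 days.
Dec 13, 2277 → Dec 13, 2278: 365 days.
Dec 13, 2278 → Dec 13, 2279: 365 days.
Dec 13, 2279 → Dec 13, 2280: 366 days (Feb 29, 2280 is in that span).
Dec 13, 2280 → Dec 13, 2281: 365 days.
Dec 13, 2281 → Dec 13, 2282: 365 days.
Dec 13, 2282 → Dec 13, 2283: 365 days.
Dec 13, 2283 → Dec 13, 2284: 366 days (Feb 29, 2284 is in that span).
Dec 13, 2284 → Dec 13, 2285: 365 days.
Dec 13, 2285 → Dec 13, 2286: 365 days.
Dec 13, 2286 → Dec 13, 2287: 365 days.
Dec 13, 2287 → Dec 13, 2288: 366 days (Feb 29, 2288 is in that span).
Dec 13, 2288 → Dec 13, 2289: 365 days.
Dec 13, 2289 → Dec 13, 2290: 365 days.
Dec 13, 2290 → Dec 13, 2291: 365 days.
Dec 13, 2291 → Dec 13, 2292: 366 days (Feb 29, 2292 is in that span).
Dec 13, 2292 → Dec 13, 2293: 365 days.
Dec 13, 2293 → Jan 13, 2294: 31 days (December has 31).
Jan 13, 2294 → Feb 13, 2294: 31 days (January has 31).
Feb 13, 2294 → Mar 13, 2294: 28 days (February has 28).
Mar 13, 2294 → Apr 13, 2294: 31 days (March has 31).
Apr 13, 2294 → May 13, 2294: 30 days (April has 30).
May 13, 2294 → Jun 13, 2294: 31 days (May has 31).
Jun 13, 2294 → Jul 13, 2294: 30 days (June has 30).
Jul 13, 2294 → Aug 13, 2294: 31 days (July has 31).
Aug 13, 2294 → Sep 13, 2294: 31 days (August has 31).
Sep 13, 2294 → Oct 13, 2294: 30 days (September has 30).
Oct 13, 2294 → Oct 23, 2294: 10 days.
Total: 7984 days.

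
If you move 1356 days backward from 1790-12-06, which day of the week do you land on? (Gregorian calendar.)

Wednesday

Dec 6, 1790 is a Monday.
1356 mod 7 = 5, so 1356 days before a Monday is Monday − 5 = Wednesday.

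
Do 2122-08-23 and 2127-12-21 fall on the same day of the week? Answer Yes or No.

Yes

From Aug 23, 2122 to Dec 21, 2127 is 1946 days.
1946 mod 7 = 0, so they are the same weekday.
(Aug 23, 2122 is a Sunday; Dec 21, 2127 is a Sunday.)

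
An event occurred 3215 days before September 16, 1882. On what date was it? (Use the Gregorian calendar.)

November 27, 1873

−365 (one year) → Sep 16, 1881 (2850 left).
−365 (one year) → Sep 16, 1880 (2485 left).
−366 (one year; includes Feb 29, 1880) → Sep 16, 1879 (2119 left).
−365 (one year) → Sep 16, 1878 (1754 left).
−365 (one year) → Sep 16, 1877 (1389 left).
−365 (one year) → Sep 16, 1876 (1024 left).
−366 (one year; includes Feb 29, 1876) → Sep 16, 1875 (658 left).
−365 (one year) → Sep 16, 1874 (293 left).
−16 → Aug 31, 1874 (end of Aug, 31 days; 277 left).
−31 → Jul 31, 1874 (end of Jul, 31 days; 246 left).
−31 → Jun 30, 1874 (end of Jun, 30 days; 215 left).
−30 → May 31, 1874 (end of May, 31 days; 185 left).
−31 → Apr 30, 1874 (end of Apr, 30 days; 154 left).
−30 → Mar 31, 1874 (end of Mar, 31 days; 124 left).
−31 → Feb 28, 1874 (end of Feb, 28 days; 93 left).
−28 → Jan 31, 1874 (end of Jan, 31 days; 65 left).
−31 → Dec 31, 1873 (end of Dec, 31 days; 34 left).
−31 → Nov 30, 1873 (end of Nov, 30 days; 3 left).
−3 → Nov 27, 1873.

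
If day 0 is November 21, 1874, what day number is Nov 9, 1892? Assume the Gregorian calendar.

6563

Nov 21, 1874 → Nov 21, 1875: 365 days.
Nov 21, 1875 → Nov 21, 1876: 366 days (Feb 29, 1876 is in that span).
Nov 21, 1876 → Nov 21, 1877: 365 days.
Nov 21, 1877 → Nov 21, 1878: 365 days.
Nov 21, 1878 → Nov 21, 1879: 365 days.
Nov 21, 1879 → Nov 21, 1880: 366 days (Feb 29, 1880 is in that span).
Nov 21, 1880 → Nov 21, 1881: 365 days.
Nov 21, 1881 → Nov 21, 1882: 365 days.
Nov 21, 1882 → Nov 21, 1883: 365 days.
Nov 21, 1883 → Nov 21, 1884: 366 days (Feb 29, 1884 is in that span).
Nov 21, 1884 → Nov 21, 1885: 365 days.
Nov 21, 1885 → Nov 21, 1886: 365 days.
Nov 21, 1886 → Nov 21, 1887: 365 days.
Nov 21, 1887 → Nov 21, 1888: 366 days (Feb 29, 1888 is in that span).
Nov 21, 1888 → Nov 21, 1889: 365 days.
Nov 21, 1889 → Nov 21, 1890: 365 days.
Nov 21, 1890 → Nov 21, 1891: 365 days.
Nov 21, 1891 → Dec 21, 1891: 30 days (November has 30).
Dec 21, 1891 → Jan 21, 1892: 31 days (December has 31).
Jan 21, 1892 → Feb 21, 1892: 31 days (January has 31).
Feb 21, 1892 → Mar 21, 1892: 29 days (February has 29).
Mar 21, 1892 → Apr 21, 1892: 31 days (March has 31).
Apr 21, 1892 → May 21, 1892: 30 days (April has 30).
May 21, 1892 → Jun 21, 1892: 31 days (May has 31).
Jun 21, 1892 → Jul 21, 1892: 30 days (June has 30).
Jul 21, 1892 → Aug 21, 1892: 31 days (July has 31).
Aug 21, 1892 → Sep 21, 1892: 31 days (August has 31).
Sep 21, 1892 → Oct 21, 1892: 30 days (September has 30).
Oct 21, 1892 → Nov 9, 1892: 19 days.
Total: 6563 days.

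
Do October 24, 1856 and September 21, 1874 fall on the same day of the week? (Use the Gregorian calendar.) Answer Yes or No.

No

From Oct 24, 1856 to Sep 21, 1874 is 6541 days.
6541 mod 7 = 3, so they are different weekdays.
(Oct 24, 1856 is a Friday; Sep 21, 1874 is a Monday.)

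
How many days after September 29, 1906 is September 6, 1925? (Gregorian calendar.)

Sep 29, 1906 → Sep 29, 1907: 365 days.
Sep 29, 1907 → Sep 29, 1908: 366 days (Feb 29, 1908 is in that span).
Sep 29, 1908 → Sep 29, 1909: 365 days.
Sep 29, 1909 → Sep 29, 1910: 365 days.
Sep 29, 1910 → Sep 29, 1911: 365 days.
Sep 29, 1911 → Sep 29, 1912: 366 days (Feb 29, 1912 is in that span).
Sep 29, 1912 → Sep 29, 1913: 365 days.
Sep 29, 1913 → Sep 29, 1914: 365 days.
Sep 29, 1914 → Sep 29, 1915: 365 days.
Sep 29, 1915 → Sep 29, 1916: 366 days (Feb 29, 1916 is in that span).
Sep 29, 1916 → Sep 29, 1917: 365 days.
Sep 29, 1917 → Sep 29, 1918: 365 days.
Sep 29, 1918 → Sep 29, 1919: 365 days.
Sep 29, 1919 → Sep 29, 1920: 366 days (Feb 29, 1920 is in that span).
Sep 29, 1920 → Sep 29, 1921: 365 days.
Sep 29, 1921 → Sep 29, 1922: 365 days.
Sep 29, 1922 → Sep 29, 1923: 365 days.
Sep 29, 1923 → Sep 29, 1924: 366 days (Feb 29, 1924 is in that span).
Sep 29, 1924 → Oct 29, 1924: 30 days (September has 30).
Oct 29, 1924 → Nov 29, 1924: 31 days (October has 31).
Nov 29, 1924 → Dec 29, 1924: 30 days (November has 30).
Dec 29, 1924 → Jan 29, 1925: 31 days (December has 31).
Jan 29, 1925 → Feb 28, 1925: 30 days (January has 31).
Feb 28, 1925 → Mar 28, 1925: 28 days (February has 28).
Mar 28, 1925 → Apr 28, 1925: 31 days (March has 31).
Apr 28, 1925 → May 28, 1925: 30 days (April has 30).
May 28, 1925 → Jun 28, 1925: 31 days (May has 31).
Jun 28, 1925 → Jul 28, 1925: 30 days (June has 30).
Jul 28, 1925 → Aug 28, 1925: 31 days (July has 31).
Aug 28, 1925 → Sep 6, 1925: 9 days.
Total: 6917 days.

6917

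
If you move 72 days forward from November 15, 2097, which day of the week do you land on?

First find the weekday of Nov 15, 2097. Doomsday rule: the anchor day for the 2000s is Tuesday. For year 97: 97÷12 = 8 r 1, and 1÷4 = 0, so 8+1+0 = 9.
Tuesday + 9 ≡ Thursday — that's 2097's doomsday.
In November the doomsday date is Nov 7.
Nov 15 is 8 days after Nov 7; 8 mod 7 = 1, so Thursday + 1 = Friday.
72 mod 7 = 2, so 72 days after a Friday is Friday + 2 = Sunday.

Sunday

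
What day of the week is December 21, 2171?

Saturday

Doomsday rule: the anchor day for the 2100s is Sunday. For year 71: 71÷12 = 5 r 11, and 11÷4 = 2, so 5+11+2 = 18.
Sunday + 18 ≡ Thursday — that's 2171's doomsday.
In December the doomsday date is Dec 12.
Dec 21 is 9 days after Dec 12; 9 mod 7 = 2, so Thursday + 2 = Saturday.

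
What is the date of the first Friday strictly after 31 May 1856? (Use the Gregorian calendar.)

May 31, 1856 is a Saturday.
From Saturday to the next Friday is 6 days.
May 31, 1856 + 6 = Jun 6, 1856.

June 6, 1856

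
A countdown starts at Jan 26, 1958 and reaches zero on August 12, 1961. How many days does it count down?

1294

Jan 26, 1958 → Jan 26, 1959: 365 days.
Jan 26, 1959 → Jan 26, 1960: 365 days.
Jan 26, 1960 → Jan 26, 1961: 366 days (Feb 29, 1960 is in that span).
Jan 26, 1961 → Feb 26, 1961: 31 days (January has 31).
Feb 26, 1961 → Mar 26, 1961: 28 days (February has 28).
Mar 26, 1961 → Apr 26, 1961: 31 days (March has 31).
Apr 26, 1961 → May 26, 1961: 30 days (April has 30).
May 26, 1961 → Jun 26, 1961: 31 days (May has 31).
Jun 26, 1961 → Jul 26, 1961: 30 days (June has 30).
Jul 26, 1961 → Aug 12, 1961: 17 days.
Total: 1294 days.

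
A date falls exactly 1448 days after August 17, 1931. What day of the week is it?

Sunday

First find the weekday of Aug 17, 1931. Doomsday rule: the anchor day for the 1900s is Wednesday. For year 31: 31÷12 = 2 r 7, and 7÷4 = 1, so 2+7+1 = 10.
Wednesday + 10 ≡ Saturday — that's 1931's doomsday.
In August the doomsday date is Aug 8.
Aug 17 is 9 days after Aug 8; 9 mod 7 = 2, so Saturday + 2 = Monday.
1448 mod 7 = 6, so 1448 days after a Monday is Monday + 6 = Sunday.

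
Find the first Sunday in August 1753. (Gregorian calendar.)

August 1, 1753 is a Wednesday.
The first Sunday is therefore August 5 (4 days later).

August 5, 1753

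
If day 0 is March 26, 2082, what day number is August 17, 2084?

875

Mar 26, 2082 → Mar 26, 2083: 365 days.
Mar 26, 2083 → Mar 26, 2084: 366 days (Feb 29, 2084 is in that span).
Mar 26, 2084 → Apr 26, 2084: 31 days (March has 31).
Apr 26, 2084 → May 26, 2084: 30 days (April has 30).
May 26, 2084 → Jun 26, 2084: 31 days (May has 31).
Jun 26, 2084 → Jul 26, 2084: 30 days (June has 30).
Jul 26, 2084 → Aug 17, 2084: 22 days.
Total: 875 days.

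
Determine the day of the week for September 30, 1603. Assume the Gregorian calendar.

Doomsday rule: the anchor day for the 1600s is Tuesday. For year 03: 3÷12 = 0 r 3, and 3÷4 = 0, so 0+3+0 = 3.
Tuesday + 3 ≡ Friday — that's 1603's doomsday.
In September the doomsday date is Sep 5.
Sep 30 is 25 days after Sep 5; 25 mod 7 = 4, so Friday + 4 = Tuesday.

Tuesday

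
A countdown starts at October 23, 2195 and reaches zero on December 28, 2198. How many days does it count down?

1162

Oct 23, 2195 → Oct 23, 2196: 366 days (Feb 29, 2196 is in that span).
Oct 23, 2196 → Oct 23, 2197: 365 days.
Oct 23, 2197 → Oct 23, 2198: 365 days.
Oct 23, 2198 → Nov 23, 2198: 31 days (October has 31).
Nov 23, 2198 → Dec 23, 2198: 30 days (November has 30).
Dec 23, 2198 → Dec 28, 2198: 5 days.
Total: 1162 days.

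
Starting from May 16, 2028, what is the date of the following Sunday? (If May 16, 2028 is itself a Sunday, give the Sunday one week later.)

May 16, 2028 is a Tuesday.
From Tuesday to the next Sunday is 5 days.
May 16, 2028 + 5 = May 21, 2028.

May 21, 2028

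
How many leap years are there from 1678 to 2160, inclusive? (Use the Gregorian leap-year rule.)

Multiples of 4 in [1678,2160]: 121.
Of those, multiples of 100: 5 (not leap unless ÷400).
Multiples of 400: 1.
Leap years = 121 − 5 + 1 = 117.

117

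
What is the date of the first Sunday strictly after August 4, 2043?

Aug 4, 2043 is a Tuesday.
From Tuesday to the next Sunday is 5 days.
Aug 4, 2043 + 5 = Aug 9, 2043.

August 9, 2043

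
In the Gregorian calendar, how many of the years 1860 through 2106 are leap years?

60

Multiples of 4 in [1860,2106]: 62.
Of those, multiples of 100: 3 (not leap unless ÷400).
Multiples of 400: 1.
Leap years = 62 − 3 + 1 = 60.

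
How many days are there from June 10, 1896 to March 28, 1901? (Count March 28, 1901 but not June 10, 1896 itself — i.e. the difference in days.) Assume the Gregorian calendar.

Jun 10, 1896 → Jun 10, 1897: 365 days.
Jun 10, 1897 → Jun 10, 1898: 365 days.
Jun 10, 1898 → Jun 10, 1899: 365 days.
Jun 10, 1899 → Jun 10, 1900: 365 days.
Jun 10, 1900 → Jul 10, 1900: 30 days (June has 30).
Jul 10, 1900 → Aug 10, 1900: 31 days (July has 31).
Aug 10, 1900 → Sep 10, 1900: 31 days (August has 31).
Sep 10, 1900 → Oct 10, 1900: 30 days (September has 30).
Oct 10, 1900 → Nov 10, 1900: 31 days (October has 31).
Nov 10, 1900 → Dec 10, 1900: 30 days (November has 30).
Dec 10, 1900 → Jan 10, 1901: 31 days (December has 31).
Jan 10, 1901 → Feb 10, 1901: 31 days (January has 31).
Feb 10, 1901 → Mar 10, 1901: 28 days (February has 28).
Mar 10, 1901 → Mar 28, 1901: 18 days.
Total: 1751 days.

1751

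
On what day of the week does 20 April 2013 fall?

January 1, 2013 is a Tuesday.
Jan 1, 2013 → Feb 1, 2013: 31 days (January has 31).
Feb 1, 2013 → Mar 1, 2013: 28 days (February has 28).
Mar 1, 2013 → Apr 1, 2013: 31 days (March has 31).
Apr 1, 2013 → Apr 20, 2013: 19 days.
Total: 109 days.
109 mod 7 = 4, so Tuesday + 4 = Saturday.

Saturday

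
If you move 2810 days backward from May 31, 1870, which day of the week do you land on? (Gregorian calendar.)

Saturday

First find the weekday of May 31, 1870. Doomsday rule: the anchor day for the 1800s is Friday. For year 70: 70÷12 = 5 r 10, and 10÷4 = 2, so 5+10+2 = 17.
Friday + 17 ≡ Monday — that's 1870's doomsday.
In May the doomsday date is May 9.
May 31 is 22 days after May 9; 22 mod 7 = 1, so Monday + 1 = Tuesday.
2810 mod 7 = 3, so 2810 days before a Tuesday is Tuesday − 3 = Saturday.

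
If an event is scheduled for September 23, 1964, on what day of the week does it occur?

Wednesday

Doomsday rule: the anchor day for the 1900s is Wednesday. For year 64: 64÷12 = 5 r 4, and 4÷4 = 1, so 5+4+1 = 10.
Wednesday + 10 ≡ Saturday — that's 1964's doomsday.
In September the doomsday date is Sep 5.
Sep 23 is 18 days after Sep 5; 18 mod 7 = 4, so Saturday + 4 = Wednesday.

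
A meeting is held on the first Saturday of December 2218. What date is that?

December 5, 2218

December 1, 2218 is a Tuesday.
The first Saturday is therefore December 5 (4 days later).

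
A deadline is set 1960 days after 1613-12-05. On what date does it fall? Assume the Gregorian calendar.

April 18, 1619

+365 (one year) → Dec 5, 1614 (1595 left).
+365 (one year) → Dec 5, 1615 (1230 left).
+366 (one year; includes Feb 29, 1616) → Dec 5, 1616 (864 left).
+365 (one year) → Dec 5, 1617 (499 left).
+365 (one year) → Dec 5, 1618 (134 left).
Dec has 31 days: +27 → Jan 1, 1619 (107 left).
Jan has 31 days: +31 → Feb 1, 1619 (76 left).
Feb has 28 days: +28 → Mar 1, 1619 (48 left).
Mar has 31 days: +31 → Apr 1, 1619 (17 left).
+17 → Apr 18, 1619.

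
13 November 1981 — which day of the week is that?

Friday

January 1, 1981 is a Thursday.
Jan 1, 1981 → Feb 1, 1981: 31 days (January has 31).
Feb 1, 1981 → Mar 1, 1981: 28 days (February has 28).
Mar 1, 1981 → Apr 1, 1981: 31 days (March has 31).
Apr 1, 1981 → May 1, 1981: 30 days (April has 30).
May 1, 1981 → Jun 1, 1981: 31 days (May has 31).
Jun 1, 1981 → Jul 1, 1981: 30 days (June has 30).
Jul 1, 1981 → Aug 1, 1981: 31 days (July has 31).
Aug 1, 1981 → Sep 1, 1981: 31 days (August has 31).
Sep 1, 1981 → Oct 1, 1981: 30 days (September has 30).
Oct 1, 1981 → Nov 1, 1981: 31 days (October has 31).
Nov 1, 1981 → Nov 13, 1981: 12 days.
Total: 316 days.
316 mod 7 = 1, so Thursday + 1 = Friday.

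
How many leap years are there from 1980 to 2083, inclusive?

Multiples of 4 in [1980,2083]: 26.
Of those, multiples of 100: 1 (not leap unless ÷400).
Multiples of 400: 1.
Leap years = 26 − 1 + 1 = 26.

26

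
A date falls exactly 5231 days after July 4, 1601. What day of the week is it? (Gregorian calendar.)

First find the weekday of Jul 4, 1601. Doomsday rule: the anchor day for the 1600s is Tuesday. For year 01: 1÷12 = 0 r 1, and 1÷4 = 0, so 0+1+0 = 1.
Tuesday + 1 ≡ Wednesday — that's 1601's doomsday.
In July the doomsday date is Jul 11.
Jul 4 is 7 days before Jul 11; 7 mod 7 = 0, so Wednesday − 0 = Wednesday.
5231 mod 7 = 2, so 5231 days after a Wednesday is Wednesday + 2 = Friday.

Friday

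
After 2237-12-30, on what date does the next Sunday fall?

December 31, 2237

Dec 30, 2237 is a Saturday.
From Saturday to the next Sunday is 1 day.
Dec 30, 2237 + 1 = Dec 31, 2237.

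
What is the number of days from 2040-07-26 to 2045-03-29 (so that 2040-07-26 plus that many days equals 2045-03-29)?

1707

Jul 26, 2040 → Jul 26, 2041: 365 days.
Jul 26, 2041 → Jul 26, 2042: 365 days.
Jul 26, 2042 → Jul 26, 2043: 365 days.
Jul 26, 2043 → Jul 26, 2044: 366 days (Feb 29, 2044 is in that span).
Jul 26, 2044 → Aug 26, 2044: 31 days (July has 31).
Aug 26, 2044 → Sep 26, 2044: 31 days (August has 31).
Sep 26, 2044 → Oct 26, 2044: 30 days (September has 30).
Oct 26, 2044 → Nov 26, 2044: 31 days (October has 31).
Nov 26, 2044 → Dec 26, 2044: 30 days (November has 30).
Dec 26, 2044 → Jan 26, 2045: 31 days (December has 31).
Jan 26, 2045 → Feb 26, 2045: 31 days (January has 31).
Feb 26, 2045 → Mar 26, 2045: 28 days (February has 28).
Mar 26, 2045 → Mar 29, 2045: 3 days.
Total: 1707 days.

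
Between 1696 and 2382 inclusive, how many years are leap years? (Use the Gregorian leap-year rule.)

166

Multiples of 4 in [1696,2382]: 172.
Of those, multiples of 100: 7 (not leap unless ÷400).
Multiples of 400: 1.
Leap years = 172 − 7 + 1 = 166.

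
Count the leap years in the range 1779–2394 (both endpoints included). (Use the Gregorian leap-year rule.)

Multiples of 4 in [1779,2394]: 154.
Of those, multiples of 100: 6 (not leap unless ÷400).
Multiples of 400: 1.
Leap years = 154 − 6 + 1 = 149.

149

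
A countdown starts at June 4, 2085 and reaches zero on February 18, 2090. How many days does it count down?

1720

Jun 4, 2085 → Jun 4, 2086: 365 days.
Jun 4, 2086 → Jun 4, 2087: 365 days.
Jun 4, 2087 → Jun 4, 2088: 366 days (Feb 29, 2088 is in that span).
Jun 4, 2088 → Jun 4, 2089: 365 days.
Jun 4, 2089 → Jul 4, 2089: 30 days (June has 30).
Jul 4, 2089 → Aug 4, 2089: 31 days (July has 31).
Aug 4, 2089 → Sep 4, 2089: 31 days (August has 31).
Sep 4, 2089 → Oct 4, 2089: 30 days (September has 30).
Oct 4, 2089 → Nov 4, 2089: 31 days (October has 31).
Nov 4, 2089 → Dec 4, 2089: 30 days (November has 30).
Dec 4, 2089 → Jan 4, 2090: 31 days (December has 31).
Jan 4, 2090 → Feb 4, 2090: 31 days (January has 31).
Feb 4, 2090 → Feb 18, 2090: 14 days.
Total: 1720 days.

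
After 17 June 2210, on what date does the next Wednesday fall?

Jun 17, 2210 is a Sunday.
From Sunday to the next Wednesday is 3 days.
Jun 17, 2210 + 3 = Jun 20, 2210.

June 20, 2210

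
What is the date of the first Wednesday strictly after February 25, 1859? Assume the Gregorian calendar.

Feb 25, 1859 is a Friday.
From Friday to the next Wednesday is 5 days.
Feb 25, 1859 + 5 = Mar 2, 1859.

March 2, 1859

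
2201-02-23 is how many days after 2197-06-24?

Jun 24, 2197 → Jun 24, 2198: 365 days.
Jun 24, 2198 → Jun 24, 2199: 365 days.
Jun 24, 2199 → Jun 24, 2200: 365 days.
Jun 24, 2200 → Jul 24, 2200: 30 days (June has 30).
Jul 24, 2200 → Aug 24, 2200: 31 days (July has 31).
Aug 24, 2200 → Sep 24, 2200: 31 days (August has 31).
Sep 24, 2200 → Oct 24, 2200: 30 days (September has 30).
Oct 24, 2200 → Nov 24, 2200: 31 days (October has 31).
Nov 24, 2200 → Dec 24, 2200: 30 days (November has 30).
Dec 24, 2200 → Jan 24, 2201: 31 days (December has 31).
Jan 24, 2201 → Feb 23, 2201: 30 days.
Total: 1339 days.

1339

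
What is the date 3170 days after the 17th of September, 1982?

+365 (one year) → Sep 17, 1983 (2805 left).
+366 (one year; includes Feb 29, 1984) → Sep 17, 1984 (2439 left).
+365 (one year) → Sep 17, 1985 (2074 left).
+365 (one year) → Sep 17, 1986 (1709 left).
+365 (one year) → Sep 17, 1987 (1344 left).
+366 (one year; includes Feb 29, 1988) → Sep 17, 1988 (978 left).
+365 (one year) → Sep 17, 1989 (613 left).
+365 (one year) → Sep 17, 1990 (248 left).
Sep has 30 days: +14 → Oct 1, 1990 (234 left).
Oct has 31 days: +31 → Nov 1, 1990 (203 left).
Nov has 30 days: +30 → Dec 1, 1990 (173 left).
Dec has 31 days: +31 → Jan 1, 1991 (142 left).
Jan has 31 days: +31 → Feb 1, 1991 (111 left).
Feb has 28 days: +28 → Mar 1, 1991 (83 left).
Mar has 31 days: +31 → Apr 1, 1991 (52 left).
Apr has 30 days: +30 → May 1, 1991 (22 left).
+22 → May 23, 1991.

May 23, 1991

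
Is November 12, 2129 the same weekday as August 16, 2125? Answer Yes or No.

From Aug 16, 2125 to Nov 12, 2129 is 1549 days.
1549 mod 7 = 2, so they are different weekdays.
(Aug 16, 2125 is a Thursday; Nov 12, 2129 is a Saturday.)

No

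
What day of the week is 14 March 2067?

Doomsday rule: the anchor day for the 2000s is Tuesday. For year 67: 67÷12 = 5 r 7, and 7÷4 = 1, so 5+7+1 = 13.
Tuesday + 13 ≡ Monday — that's 2067's doomsday.
In March the doomsday date is Mar 14.
Mar 14 is the doomsday itself: Monday.

Monday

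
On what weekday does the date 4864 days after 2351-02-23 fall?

Feb 23, 2351 is a Friday.
4864 mod 7 = 6, so 4864 days after a Friday is Friday + 6 = Thursday.

Thursday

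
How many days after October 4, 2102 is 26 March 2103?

Oct 4, 2102 → Nov 4, 2102: 31 days (October has 31).
Nov 4, 2102 → Dec 4, 2102: 30 days (November has 30).
Dec 4, 2102 → Jan 4, 2103: 31 days (December has 31).
Jan 4, 2103 → Feb 4, 2103: 31 days (January has 31).
Feb 4, 2103 → Mar 4, 2103: 28 days (February has 28).
Mar 4, 2103 → Mar 26, 2103: 22 days.
Total: 173 days.

173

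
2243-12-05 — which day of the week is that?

Tuesday

Doomsday rule: the anchor day for the 2200s is Friday. For year 43: 43÷12 = 3 r 7, and 7÷4 = 1, so 3+7+1 = 11.
Friday + 11 ≡ Tuesday — that's 2243's doomsday.
In December the doomsday date is Dec 12.
Dec 5 is 7 days before Dec 12; 7 mod 7 = 0, so Tuesday − 0 = Tuesday.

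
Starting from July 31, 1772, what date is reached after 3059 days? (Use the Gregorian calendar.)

+365 (one year) → Jul 31, 1773 (2694 left).
+365 (one year) → Jul 31, 1774 (2329 left).
+365 (one year) → Jul 31, 1775 (1964 left).
+366 (one year; includes Feb 29, 1776) → Jul 31, 1776 (1598 left).
+365 (one year) → Jul 31, 1777 (1233 left).
+365 (one year) → Jul 31, 1778 (868 left).
+365 (one year) → Jul 31, 1779 (503 left).
+366 (one year; includes Feb 29, 1780) → Jul 31, 1780 (137 left).
Jul has 31 days: +1 → Aug 1, 1780 (136 left).
Aug has 31 days: +31 → Sep 1, 1780 (105 left).
Sep has 30 days: +30 → Oct 1, 1780 (75 left).
Oct has 31 days: +31 → Nov 1, 1780 (44 left).
Nov has 30 days: +30 → Dec 1, 1780 (14 left).
+14 → Dec 15, 1780.

December 15, 1780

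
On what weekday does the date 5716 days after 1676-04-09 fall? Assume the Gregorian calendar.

First find the weekday of Apr 9, 1676. Doomsday rule: the anchor day for the 1600s is Tuesday. For year 76: 76÷12 = 6 r 4, and 4÷4 = 1, so 6+4+1 = 11.
Tuesday + 11 ≡ Saturday — that's 1676's doomsday.
In April the doomsday date is Apr 4.
Apr 9 is 5 days after Apr 4; 5 mod 7 = 5, so Saturday + 5 = Thursday.
5716 mod 7 = 4, so 5716 days after a Thursday is Thursday + 4 = Monday.

Monday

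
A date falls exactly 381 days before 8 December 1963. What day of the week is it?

First find the weekday of Dec 8, 1963. Doomsday rule: the anchor day for the 1900s is Wednesday. For year 63: 63÷12 = 5 r 3, and 3÷4 = 0, so 5+3+0 = 8.
Wednesday + 8 ≡ Thursday — that's 1963's doomsday.
In December the doomsday date is Dec 12.
Dec 8 is 4 days before Dec 12; 4 mod 7 = 4, so Thursday − 4 = Sunday.
381 mod 7 = 3, so 381 days before a Sunday is Sunday − 3 = Thursday.

Thursday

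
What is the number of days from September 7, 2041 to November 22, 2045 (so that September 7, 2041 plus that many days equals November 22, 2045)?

Sep 7, 2041 → Sep 7, 2042: 365 days.
Sep 7, 2042 → Sep 7, 2043: 365 days.
Sep 7, 2043 → Sep 7, 2044: 366 days (Feb 29, 2044 is in that span).
Sep 7, 2044 → Sep 7, 2045: 365 days.
Sep 7, 2045 → Oct 7, 2045: 30 days (September has 30).
Oct 7, 2045 → Nov 7, 2045: 31 days (October has 31).
Nov 7, 2045 → Nov 22, 2045: 15 days.
Total: 1537 days.

1537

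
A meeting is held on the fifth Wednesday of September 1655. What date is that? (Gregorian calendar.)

September 1, 1655 is a Wednesday.
The first Wednesday is therefore September 1 (same day).
The fifth Wednesday is 1 + 4×7 = September 29.

September 29, 1655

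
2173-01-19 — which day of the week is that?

Tuesday

Doomsday rule: the anchor day for the 2100s is Sunday. For year 73: 73÷12 = 6 r 1, and 1÷4 = 0, so 6+1+0 = 7.
Sunday + 7 ≡ Sunday — that's 2173's doomsday.
In January the doomsday date is Jan 3 (2173 is not a leap year).
Jan 19 is 16 days after Jan 3; 16 mod 7 = 2, so Sunday + 2 = Tuesday.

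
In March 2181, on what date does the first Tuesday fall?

March 1, 2181 is a Thursday.
The first Tuesday is therefore March 6 (5 days later).

March 6, 2181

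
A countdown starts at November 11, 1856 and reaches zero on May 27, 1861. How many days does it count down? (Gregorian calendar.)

Nov 11, 1856 → Nov 11, 1857: 365 days.
Nov 11, 1857 → Nov 11, 1858: 365 days.
Nov 11, 1858 → Nov 11, 1859: 365 days.
Nov 11, 1859 → Nov 11, 1860: 366 days (Feb 29, 1860 is in that span).
Nov 11, 1860 → Dec 11, 1860: 30 days (November has 30).
Dec 11, 1860 → Jan 11, 1861: 31 days (December has 31).
Jan 11, 1861 → Feb 11, 1861: 31 days (January has 31).
Feb 11, 1861 → Mar 11, 1861: 28 days (February has 28).
Mar 11, 1861 → Apr 11, 1861: 31 days (March has 31).
Apr 11, 1861 → May 11, 1861: 30 days (April has 30).
May 11, 1861 → May 27, 1861: 16 days.
Total: 1658 days.

1658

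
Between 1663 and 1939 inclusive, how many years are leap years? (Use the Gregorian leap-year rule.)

Multiples of 4 in [1663,1939]: 69.
Of those, multiples of 100: 3 (not leap unless ÷400).
Multiples of 400: 0.
Leap years = 69 − 3 + 0 = 66.

66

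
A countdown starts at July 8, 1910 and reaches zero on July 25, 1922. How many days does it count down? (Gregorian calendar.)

4400

Jul 8, 1910 → Jul 8, 1911: 365 days.
Jul 8, 1911 → Jul 8, 1912: 366 days (Feb 29, 1912 is in that span).
Jul 8, 1912 → Jul 8, 1913: 365 days.
Jul 8, 1913 → Jul 8, 1914: 365 days.
Jul 8, 1914 → Jul 8, 1915: 365 days.
Jul 8, 1915 → Jul 8, 1916: 366 days (Feb 29, 1916 is in that span).
Jul 8, 1916 → Jul 8, 1917: 365 days.
Jul 8, 1917 → Jul 8, 1918: 365 days.
Jul 8, 1918 → Jul 8, 1919: 365 days.
Jul 8, 1919 → Jul 8, 1920: 366 days (Feb 29, 1920 is in that span).
Jul 8, 1920 → Jul 8, 1921: 365 days.
Jul 8, 1921 → Aug 8, 1921: 31 days (July has 31).
Aug 8, 1921 → Sep 8, 1921: 31 days (August has 31).
Sep 8, 1921 → Oct 8, 1921: 30 days (September has 30).
Oct 8, 1921 → Nov 8, 1921: 31 days (October has 31).
Nov 8, 1921 → Dec 8, 1921: 30 days (November has 30).
Dec 8, 1921 → Jan 8, 1922: 31 days (December has 31).
Jan 8, 1922 → Feb 8, 1922: 31 days (January has 31).
Feb 8, 1922 → Mar 8, 1922: 28 days (February has 28).
Mar 8, 1922 → Apr 8, 1922: 31 days (March has 31).
Apr 8, 1922 → May 8, 1922: 30 days (April has 30).
May 8, 1922 → Jun 8, 1922: 31 days (May has 31).
Jun 8, 1922 → Jul 8, 1922: 30 days (June has 30).
Jul 8, 1922 → Jul 25, 1922: 17 days.
Total: 4400 days.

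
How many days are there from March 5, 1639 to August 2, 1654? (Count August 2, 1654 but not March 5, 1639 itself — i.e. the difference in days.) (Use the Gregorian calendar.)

Mar 5, 1639 → Mar 5, 1640: 366 days (Feb 29, 1640 is in that span).
Mar 5, 1640 → Mar 5, 1641: 365 days.
Mar 5, 1641 → Mar 5, 1642: 365 days.
Mar 5, 1642 → Mar 5, 1643: 365 days.
Mar 5, 1643 → Mar 5, 1644: 366 days (Feb 29, 1644 is in that span).
Mar 5, 1644 → Mar 5, 1645: 365 days.
Mar 5, 1645 → Mar 5, 1646: 365 days.
Mar 5, 1646 → Mar 5, 1647: 365 days.
Mar 5, 1647 → Mar 5, 1648: 366 days (Feb 29, 1648 is in that span).
Mar 5, 1648 → Mar 5, 1649: 365 days.
Mar 5, 1649 → Mar 5, 1650: 365 days.
Mar 5, 1650 → Mar 5, 1651: 365 days.
Mar 5, 1651 → Mar 5, 1652: 366 days (Feb 29, 1652 is in that span).
Mar 5, 1652 → Mar 5, 1653: 365 days.
Mar 5, 1653 → Mar 5, 1654: 365 days.
Mar 5, 1654 → Apr 5, 1654: 31 days (March has 31).
Apr 5, 1654 → May 5, 1654: 30 days (April has 30).
May 5, 1654 → Jun 5, 1654: 31 days (May has 31).
Jun 5, 1654 → Jul 5, 1654: 30 days (June has 30).
Jul 5, 1654 → Aug 2, 1654: 28 days.
Total: 5629 days.

5629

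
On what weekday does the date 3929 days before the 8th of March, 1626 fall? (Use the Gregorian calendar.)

Friday

First find the weekday of Mar 8, 1626. Doomsday rule: the anchor day for the 1600s is Tuesday. For year 26: 26÷12 = 2 r 2, and 2÷4 = 0, so 2+2+0 = 4.
Tuesday + 4 ≡ Saturday — that's 1626's doomsday.
In March the doomsday date is Mar 14.
Mar 8 is 6 days before Mar 14; 6 mod 7 = 6, so Saturday − 6 = Sunday.
3929 mod 7 = 2, so 3929 days before a Sunday is Sunday − 2 = Friday.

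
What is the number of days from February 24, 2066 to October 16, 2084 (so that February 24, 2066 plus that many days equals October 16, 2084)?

6809

Feb 24, 2066 → Feb 24, 2067: 365 days.
Feb 24, 2067 → Feb 24, 2068: 365 days.
Feb 24, 2068 → Feb 24, 2069: 366 days (Feb 29, 2068 is in that span).
Feb 24, 2069 → Feb 24, 2070: 365 days.
Feb 24, 2070 → Feb 24, 2071: 365 days.
Feb 24, 2071 → Feb 24, 2072: 365 days.
Feb 24, 2072 → Feb 24, 2073: 366 days (Feb 29, 2072 is in that span).
Feb 24, 2073 → Feb 24, 2074: 365 days.
Feb 24, 2074 → Feb 24, 2075: 365 days.
Feb 24, 2075 → Feb 24, 2076: 365 days.
Feb 24, 2076 → Feb 24, 2077: 366 days (Feb 29, 2076 is in that span).
Feb 24, 2077 → Feb 24, 2078: 365 days.
Feb 24, 2078 → Feb 24, 2079: 365 days.
Feb 24, 2079 → Feb 24, 2080: 365 days.
Feb 24, 2080 → Feb 24, 2081: 366 days (Feb 29, 2080 is in that span).
Feb 24, 2081 → Feb 24, 2082: 365 days.
Feb 24, 2082 → Feb 24, 2083: 365 days.
Feb 24, 2083 → Feb 24, 2084: 365 days.
Feb 24, 2084 → Mar 24, 2084: 29 days (February has 29).
Mar 24, 2084 → Apr 24, 2084: 31 days (March has 31).
Apr 24, 2084 → May 24, 2084: 30 days (April has 30).
May 24, 2084 → Jun 24, 2084: 31 days (May has 31).
Jun 24, 2084 → Jul 24, 2084: 30 days (June has 30).
Jul 24, 2084 → Aug 24, 2084: 31 days (July has 31).
Aug 24, 2084 → Sep 24, 2084: 31 days (August has 31).
Sep 24, 2084 → Oct 16, 2084: 22 days.
Total: 6809 days.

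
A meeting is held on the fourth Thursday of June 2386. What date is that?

June 26, 2386

June 1, 2386 is a Sunday.
The first Thursday is therefore June 5 (4 days later).
The fourth Thursday is 5 + 3×7 = June 26.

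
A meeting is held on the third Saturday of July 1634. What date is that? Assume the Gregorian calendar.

July 1, 1634 is a Saturday.
The first Saturday is therefore July 1 (same day).
The third Saturday is 1 + 2×7 = July 15.

July 15, 1634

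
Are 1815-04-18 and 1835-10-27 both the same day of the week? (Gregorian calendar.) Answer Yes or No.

From Apr 18, 1815 to Oct 27, 1835 is 7497 days.
7497 mod 7 = 0, so they are the same weekday.
(Apr 18, 1815 is a Tuesday; Oct 27, 1835 is a Tuesday.)

Yes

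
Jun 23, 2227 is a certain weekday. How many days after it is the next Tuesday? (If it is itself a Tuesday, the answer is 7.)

Jun 23, 2227 is a Saturday.
From Saturday to the next Tuesday is 3 days.

3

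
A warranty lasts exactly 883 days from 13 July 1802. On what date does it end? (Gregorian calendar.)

December 12, 1804

+365 (one year) → Jul 13, 1803 (518 left).
+366 (one year; includes Feb 29, 1804) → Jul 13, 1804 (152 left).
Jul has 31 days: +19 → Aug 1, 1804 (133 left).
Aug has 31 days: +31 → Sep 1, 1804 (102 left).
Sep has 30 days: +30 → Oct 1, 1804 (72 left).
Oct has 31 days: +31 → Nov 1, 1804 (41 left).
Nov has 30 days: +30 → Dec 1, 1804 (11 left).
+11 → Dec 12, 1804.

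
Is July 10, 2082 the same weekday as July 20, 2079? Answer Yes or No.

From Jul 20, 2079 to Jul 10, 2082 is 1086 days.
1086 mod 7 = 1, so they are different weekdays.
(Jul 20, 2079 is a Thursday; Jul 10, 2082 is a Friday.)

No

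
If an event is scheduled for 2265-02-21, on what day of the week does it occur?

Tuesday

Doomsday rule: the anchor day for the 2200s is Friday. For year 65: 65÷12 = 5 r 5, and 5÷4 = 1, so 5+5+1 = 11.
Friday + 11 ≡ Tuesday — that's 2265's doomsday.
In February the doomsday date is Feb 28 (2265 is not a leap year).
Feb 21 is 7 days before Feb 28; 7 mod 7 = 0, so Tuesday − 0 = Tuesday.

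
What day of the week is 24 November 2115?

Doomsday rule: the anchor day for the 2100s is Sunday. For year 15: 15÷12 = 1 r 3, and 3÷4 = 0, so 1+3+0 = 4.
Sunday + 4 ≡ Thursday — that's 2115's doomsday.
In November the doomsday date is Nov 7.
Nov 24 is 17 days after Nov 7; 17 mod 7 = 3, so Thursday + 3 = Sunday.

Sunday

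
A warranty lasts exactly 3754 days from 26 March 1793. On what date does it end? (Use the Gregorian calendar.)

+365 (one year) → Mar 26, 1794 (3389 left).
+365 (one year) → Mar 26, 1795 (3024 left).
+366 (one year; includes Feb 29, 1796) → Mar 26, 1796 (2658 left).
+365 (one year) → Mar 26, 1797 (2293 left).
+365 (one year) → Mar 26, 1798 (1928 left).
+365 (one year) → Mar 26, 1799 (1563 left).
+365 (one year) → Mar 26, 1800 (1198 left).
+365 (one year) → Mar 26, 1801 (833 left).
+365 (one year) → Mar 26, 1802 (468 left).
+365 (one year) → Mar 26, 1803 (103 left).
Mar has 31 days: +6 → Apr 1, 1803 (97 left).
Apr has 30 days: +30 → May 1, 1803 (67 left).
May has 31 days: +31 → Jun 1, 1803 (36 left).
Jun has 30 days: +30 → Jul 1, 1803 (6 left).
+6 → Jul 7, 1803.

July 7, 1803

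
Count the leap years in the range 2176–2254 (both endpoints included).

19

Multiples of 4 in [2176,2254]: 20.
Of those, multiples of 100: 1 (not leap unless ÷400).
Multiples of 400: 0.
Leap years = 20 − 1 + 0 = 19.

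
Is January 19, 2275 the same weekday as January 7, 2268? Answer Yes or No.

Yes

From Jan 7, 2268 to Jan 19, 2275 is 2569 days.
2569 mod 7 = 0, so they are the same weekday.
(Jan 7, 2268 is a Tuesday; Jan 19, 2275 is a Tuesday.)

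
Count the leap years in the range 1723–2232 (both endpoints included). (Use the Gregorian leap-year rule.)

124

Multiples of 4 in [1723,2232]: 128.
Of those, multiples of 100: 5 (not leap unless ÷400).
Multiples of 400: 1.
Leap years = 128 − 5 + 1 = 124.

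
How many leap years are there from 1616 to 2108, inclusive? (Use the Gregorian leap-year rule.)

120

Multiples of 4 in [1616,2108]: 124.
Of those, multiples of 100: 5 (not leap unless ÷400).
Multiples of 400: 1.
Leap years = 124 − 5 + 1 = 120.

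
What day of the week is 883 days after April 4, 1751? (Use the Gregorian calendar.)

First find the weekday of Apr 4, 1751. Doomsday rule: the anchor day for the 1700s is Sunday. For year 51: 51÷12 = 4 r 3, and 3÷4 = 0, so 4+3+0 = 7.
Sunday + 7 ≡ Sunday — that's 1751's doomsday.
In April the doomsday date is Apr 4.
Apr 4 is the doomsday itself: Sunday.
883 mod 7 = 1, so 883 days after a Sunday is Sunday + 1 = Monday.

Monday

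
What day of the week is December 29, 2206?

Monday

Doomsday rule: the anchor day for the 2200s is Friday. For year 06: 6÷12 = 0 r 6, and 6÷4 = 1, so 0+6+1 = 7.
Friday + 7 ≡ Friday — that's 2206's doomsday.
In December the doomsday date is Dec 12.
Dec 29 is 17 days after Dec 12; 17 mod 7 = 3, so Friday + 3 = Monday.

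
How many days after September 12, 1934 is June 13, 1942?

2831

Sep 12, 1934 → Sep 12, 1935: 365 days.
Sep 12, 1935 → Sep 12, 1936: 366 days (Feb 29, 1936 is in that span).
Sep 12, 1936 → Sep 12, 1937: 365 days.
Sep 12, 1937 → Sep 12, 1938: 365 days.
Sep 12, 1938 → Sep 12, 1939: 365 days.
Sep 12, 1939 → Sep 12, 1940: 366 days (Feb 29, 1940 is in that span).
Sep 12, 1940 → Sep 12, 1941: 365 days.
Sep 12, 1941 → Oct 12, 1941: 30 days (September has 30).
Oct 12, 1941 → Nov 12, 1941: 31 days (October has 31).
Nov 12, 1941 → Dec 12, 1941: 30 days (November has 30).
Dec 12, 1941 → Jan 12, 1942: 31 days (December has 31).
Jan 12, 1942 → Feb 12, 1942: 31 days (January has 31).
Feb 12, 1942 → Mar 12, 1942: 28 days (February has 28).
Mar 12, 1942 → Apr 12, 1942: 31 days (March has 31).
Apr 12, 1942 → May 12, 1942: 30 days (April has 30).
May 12, 1942 → Jun 12, 1942: 31 days (May has 31).
Jun 12, 1942 → Jun 13, 1942: 1 days.
Total: 2831 days.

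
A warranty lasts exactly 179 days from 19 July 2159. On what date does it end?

January 14, 2160

Jul has 31 days: +13 → Aug 1, 2159 (166 left).
Aug has 31 days: +31 → Sep 1, 2159 (135 left).
Sep has 30 days: +30 → Oct 1, 2159 (105 left).
Oct has 31 days: +31 → Nov 1, 2159 (74 left).
Nov has 30 days: +30 → Dec 1, 2159 (44 left).
Dec has 31 days: +31 → Jan 1, 2160 (13 left).
+13 → Jan 14, 2160.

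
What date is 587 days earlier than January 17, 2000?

−365 (one year) → Jan 17, 1999 (222 left).
−17 → Dec 31, 1998 (end of Dec, 31 days; 205 left).
−31 → Nov 30, 1998 (end of Nov, 30 days; 174 left).
−30 → Oct 31, 1998 (end of Oct, 31 days; 144 left).
−31 → Sep 30, 1998 (end of Sep, 30 days; 113 left).
−30 → Aug 31, 1998 (end of Aug, 31 days; 83 left).
−31 → Jul 31, 1998 (end of Jul, 31 days; 52 left).
−31 → Jun 30, 1998 (end of Jun, 30 days; 21 left).
−21 → Jun 9, 1998.

June 9, 1998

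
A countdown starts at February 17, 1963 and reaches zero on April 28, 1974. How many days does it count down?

Feb 17, 1963 → Feb 17, 1964: 365 days.
Feb 17, 1964 → Feb 17, 1965: 366 days (Feb 29, 1964 is in that span).
Feb 17, 1965 → Feb 17, 1966: 365 days.
Feb 17, 1966 → Feb 17, 1967: 365 days.
Feb 17, 1967 → Feb 17, 1968: 365 days.
Feb 17, 1968 → Feb 17, 1969: 366 days (Feb 29, 1968 is in that span).
Feb 17, 1969 → Feb 17, 1970: 365 days.
Feb 17, 1970 → Feb 17, 1971: 365 days.
Feb 17, 1971 → Feb 17, 1972: 365 days.
Feb 17, 1972 → Feb 17, 1973: 366 days (Feb 29, 1972 is in that span).
Feb 17, 1973 → Feb 17, 1974: 365 days.
Feb 17, 1974 → Mar 17, 1974: 28 days (February has 28).
Mar 17, 1974 → Apr 17, 1974: 31 days (March has 31).
Apr 17, 1974 → Apr 28, 1974: 11 days.
Total: 4088 days.

4088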